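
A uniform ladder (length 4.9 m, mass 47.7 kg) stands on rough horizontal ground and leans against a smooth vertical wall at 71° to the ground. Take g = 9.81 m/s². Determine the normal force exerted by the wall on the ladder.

N_wall ≈ 80.6 N

Torques about the foot: N_wall · 4.9 sin 71° = 47.7×9.81×2.45 cos 71° → N_wall = 80.562 N.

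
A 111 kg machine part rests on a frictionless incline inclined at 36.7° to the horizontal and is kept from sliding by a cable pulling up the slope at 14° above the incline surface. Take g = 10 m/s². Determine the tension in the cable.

T ≈ 684 N

Take axes along and perpendicular to the incline. Weight components: W sin 36.7° = 663.4 N down-slope, W cos 36.7° = 890 N into the surface.
Along incline: T cos 14° = W sin 36.7° → T = 683.7 N.
Perpendicular: N = W cos 36.7° − T sin 14° = 724.6 N.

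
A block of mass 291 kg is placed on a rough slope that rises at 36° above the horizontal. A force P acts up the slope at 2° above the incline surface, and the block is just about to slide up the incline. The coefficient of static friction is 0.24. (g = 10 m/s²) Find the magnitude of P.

P ≈ 2260 N

On the verge of sliding up the incline, friction equals μN and acts down the slope.
Perpendicular: N + P sin 2° = W cos 36° = 2354 N.
Along incline: P cos 2° = W sin 36° + μN  with W sin 36° = 1710 N.
Solving the pair for P and N: P = 2258 N, N = 2275 N (and f = μN = 546.1 N).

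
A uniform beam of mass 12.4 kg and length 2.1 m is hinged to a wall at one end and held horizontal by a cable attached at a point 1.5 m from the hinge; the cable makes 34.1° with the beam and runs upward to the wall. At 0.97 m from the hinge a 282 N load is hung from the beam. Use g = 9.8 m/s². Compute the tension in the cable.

T ≈ 477 N

Take torques about the hinge: T sin 34.1° · 1.5 = 12.4×9.8×1.05 + 282×0.97 = 401.14 N·m.
So T = 401.14 / (0.5606 × 1.5) = 477 N.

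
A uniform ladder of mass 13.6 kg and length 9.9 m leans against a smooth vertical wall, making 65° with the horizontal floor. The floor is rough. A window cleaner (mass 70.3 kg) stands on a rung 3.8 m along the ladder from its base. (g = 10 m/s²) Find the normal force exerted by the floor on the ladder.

ΣF_y = 0: N_floor = 13.6×10 + 70.3×10 = 839 N.

N_floor ≈ 839 N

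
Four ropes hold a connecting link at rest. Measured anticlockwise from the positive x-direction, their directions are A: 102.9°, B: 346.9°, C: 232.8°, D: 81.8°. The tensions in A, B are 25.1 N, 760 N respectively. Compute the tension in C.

T_C ≈ 1540 N

Resolve: ΣF_x = 25.1 cos 102.9° + 760 cos 346.9° + T_C cos 232.8° + T_D cos 81.8° = 0.
        ΣF_y = 25.1 sin 102.9° + 760 sin 346.9° + T_C sin 232.8° + T_D sin 81.8° = 0.
The known terms sum to (734.6, -147.8) N, so -0.6046 T_C + 0.1426 T_D = -734.6 and -0.7965 T_C + 0.9898 T_D = 147.8.
Solving simultaneously: T_C = 1543 N, T_D = 1391 N.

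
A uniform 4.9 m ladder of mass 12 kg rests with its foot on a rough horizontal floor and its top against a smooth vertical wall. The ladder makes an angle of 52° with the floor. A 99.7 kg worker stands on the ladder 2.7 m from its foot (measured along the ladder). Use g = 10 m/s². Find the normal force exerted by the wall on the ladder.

N_wall ≈ 476 N

Torques about the foot: N_wall · 4.9 sin 52° = 12×10×2.45 cos 52° + 99.7×10×2.7 cos 52° → N_wall = 476.09 N.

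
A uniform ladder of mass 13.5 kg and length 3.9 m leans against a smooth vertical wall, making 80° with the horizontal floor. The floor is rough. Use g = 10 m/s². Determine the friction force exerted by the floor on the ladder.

f ≈ 11.9 N

Torques about the foot: N_wall · 3.9 sin 80° = 13.5×10×1.95 cos 80° → N_wall = 11.902 N.
ΣF_x = 0: f_floor = N_wall = 11.902 N.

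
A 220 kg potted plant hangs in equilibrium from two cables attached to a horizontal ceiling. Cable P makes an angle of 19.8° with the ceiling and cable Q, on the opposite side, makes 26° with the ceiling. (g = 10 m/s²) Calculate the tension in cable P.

T_P ≈ 2760 N

Weight W = 220 × 10 = 2200 N acts straight down.
Horizontal: T_P cos 19.8° = T_Q cos 26°  →  T_Q = 1.047 T_P.
Vertical: T_P sin 19.8° + T_Q sin 26° = 2200.
Substituting the horizontal relation into the vertical equation gives 0.7976 T_P = 2200, so T_P = 2758 N.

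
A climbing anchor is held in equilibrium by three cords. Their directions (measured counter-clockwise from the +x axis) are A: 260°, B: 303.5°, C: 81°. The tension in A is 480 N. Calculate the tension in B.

T_B ≈ 12.4 N

Resolve: ΣF_x = 480 cos 260° + T_B cos 303.5° + T_C cos 81° = 0.
        ΣF_y = 480 sin 260° + T_B sin 303.5° + T_C sin 81° = 0.
The known terms sum to (-83.35, -472.7) N, so 0.5519 T_B + 0.1564 T_C = 83.35 and -0.8339 T_B + 0.9877 T_C = 472.7.
Solving simultaneously: T_B = 12.40 N, T_C = 489.1 N.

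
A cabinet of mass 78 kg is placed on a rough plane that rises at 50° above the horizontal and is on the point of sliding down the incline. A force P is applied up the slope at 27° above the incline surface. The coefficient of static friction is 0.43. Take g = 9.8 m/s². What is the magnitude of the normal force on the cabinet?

N ≈ 247 N

On the verge of sliding down the incline, friction equals μN and acts up the slope.
Perpendicular: N + P sin 27° = W cos 50° = 491.3 N.
Along incline: P cos 27° + μN = W sin 50° with W sin 50° = 585.6 N.
Solving the pair for P and N: P = 537.9 N, N = 247.1 N (and f = μN = 106.3 N).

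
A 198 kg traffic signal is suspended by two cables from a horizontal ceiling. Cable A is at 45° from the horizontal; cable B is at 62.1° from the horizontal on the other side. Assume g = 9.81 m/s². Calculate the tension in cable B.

T_B ≈ 1440 N

Weight W = 198 × 9.81 = 1942 N acts straight down.
Horizontal: T_A cos 45° = T_B cos 62.1°  →  T_A = 0.6618 T_B.
Vertical: T_A sin 45° + T_B sin 62.1° = 1942.
Substituting the horizontal relation into the vertical equation gives 1.352 T_B = 1942, so T_B = 1437 N.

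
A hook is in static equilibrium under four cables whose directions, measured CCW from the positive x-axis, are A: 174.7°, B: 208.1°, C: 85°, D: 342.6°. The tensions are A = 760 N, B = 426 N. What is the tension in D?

T_D ≈ 1140 N

Resolve: ΣF_x = 760 cos 174.7° + 426 cos 208.1° + T_C cos 85° + T_D cos 342.6° = 0.
        ΣF_y = 760 sin 174.7° + 426 sin 208.1° + T_C sin 85° + T_D sin 342.6° = 0.
The known terms sum to (-1133, -130.4) N, so 0.0872 T_C + 0.9542 T_D = 1133 and 0.9962 T_C − 0.2990 T_D = 130.4.
Solving simultaneously: T_C = 474.2 N, T_D = 1144 N.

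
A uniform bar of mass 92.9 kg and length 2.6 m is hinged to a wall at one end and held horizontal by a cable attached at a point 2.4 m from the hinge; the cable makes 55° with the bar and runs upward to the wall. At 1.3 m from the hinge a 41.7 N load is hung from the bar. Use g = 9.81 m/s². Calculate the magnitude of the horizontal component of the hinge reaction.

H_x ≈ 361 N

Take torques about the hinge: T sin 55° · 2.4 = 92.9×9.81×1.3 + 41.7×1.3 = 1239 N·m.
So T = 1239 / (0.8192 × 2.4) = 630.21 N.
ΣF_x = 0: H_x = T cos 55° = 361.47 N.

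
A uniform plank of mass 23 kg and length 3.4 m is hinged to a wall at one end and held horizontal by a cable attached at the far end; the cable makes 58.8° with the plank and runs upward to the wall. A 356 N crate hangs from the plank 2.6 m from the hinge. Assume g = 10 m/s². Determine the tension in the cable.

Take torques about the hinge: T sin 58.8° · 3.4 = 23×10×1.7 + 356×2.6 = 1316.6 N·m.
So T = 1316.6 / (0.8554 × 3.4) = 452.71 N.

T ≈ 453 N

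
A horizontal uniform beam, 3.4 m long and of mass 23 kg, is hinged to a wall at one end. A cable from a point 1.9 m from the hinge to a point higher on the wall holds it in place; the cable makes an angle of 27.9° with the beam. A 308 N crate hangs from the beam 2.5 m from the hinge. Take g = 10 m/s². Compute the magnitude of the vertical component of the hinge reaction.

|H_y| ≈ 73.1 N

Take torques about the hinge: T sin 27.9° · 1.9 = 23×10×1.7 + 308×2.5 = 1161 N·m.
So T = 1161 / (0.4679 × 1.9) = 1305.9 N.
ΣF_y = 0: H_y = (23×10 + 308) − T sin 27.9° = 538 − 611.05 = -73.053 N.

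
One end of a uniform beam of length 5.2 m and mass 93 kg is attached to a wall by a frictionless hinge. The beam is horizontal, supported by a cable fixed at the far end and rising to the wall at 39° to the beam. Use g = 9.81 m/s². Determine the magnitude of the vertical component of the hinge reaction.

Take torques about the hinge: T sin 39° · 5.2 = 93×9.81×2.6 = 2372.1 N·m.
So T = 2372.1 / (0.6293 × 5.2) = 724.85 N.
ΣF_y = 0: H_y = (93×9.81) − T sin 39° = 912.33 − 456.16 = 456.17 N.

|H_y| ≈ 456 N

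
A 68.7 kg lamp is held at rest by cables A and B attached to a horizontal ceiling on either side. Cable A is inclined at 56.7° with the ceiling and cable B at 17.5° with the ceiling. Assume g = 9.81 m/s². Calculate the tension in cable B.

Weight W = 68.7 × 9.81 = 673.9 N acts straight down.
Horizontal: T_A cos 56.7° = T_B cos 17.5°  →  T_A = 1.737 T_B.
Vertical: T_A sin 56.7° + T_B sin 17.5° = 673.9.
Substituting the horizontal relation into the vertical equation gives 1.753 T_B = 673.9, so T_B = 384.5 N.

T_B ≈ 385 N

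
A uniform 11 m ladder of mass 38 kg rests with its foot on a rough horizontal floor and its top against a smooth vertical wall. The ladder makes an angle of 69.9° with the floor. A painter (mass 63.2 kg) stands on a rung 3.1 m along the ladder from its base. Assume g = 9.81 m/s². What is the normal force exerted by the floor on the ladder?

N_floor ≈ 993 N

ΣF_y = 0: N_floor = 38×9.81 + 63.2×9.81 = 992.77 N.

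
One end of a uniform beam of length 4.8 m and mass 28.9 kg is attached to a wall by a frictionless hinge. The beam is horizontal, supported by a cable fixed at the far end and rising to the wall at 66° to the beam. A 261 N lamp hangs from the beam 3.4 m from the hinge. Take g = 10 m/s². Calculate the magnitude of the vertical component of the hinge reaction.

Take torques about the hinge: T sin 66° · 4.8 = 28.9×10×2.4 + 261×3.4 = 1581 N·m.
So T = 1581 / (0.9135 × 4.8) = 360.55 N.
ΣF_y = 0: H_y = (28.9×10 + 261) − T sin 66° = 550 − 329.38 = 220.62 N.

|H_y| ≈ 221 N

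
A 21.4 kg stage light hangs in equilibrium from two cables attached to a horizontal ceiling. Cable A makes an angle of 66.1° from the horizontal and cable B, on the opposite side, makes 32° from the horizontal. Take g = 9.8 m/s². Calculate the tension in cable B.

Weight W = 21.4 × 9.8 = 209.7 N acts straight down.
Horizontal: T_A cos 66.1° = T_B cos 32°  →  T_A = 2.093 T_B.
Vertical: T_A sin 66.1° + T_B sin 32° = 209.7.
Substituting the horizontal relation into the vertical equation gives 2.444 T_B = 209.7, so T_B = 85.82 N.

T_B ≈ 85.8 N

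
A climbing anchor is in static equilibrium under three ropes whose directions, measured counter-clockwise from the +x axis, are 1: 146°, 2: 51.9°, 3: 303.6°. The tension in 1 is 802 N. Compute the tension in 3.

T_3 ≈ 843 N

Resolve: ΣF_x = 802 cos 146° + T_2 cos 51.9° + T_3 cos 303.6° = 0.
        ΣF_y = 802 sin 146° + T_2 sin 51.9° + T_3 sin 303.6° = 0.
The known terms sum to (-664.9, 448.5) N, so 0.6170 T_2 + 0.5534 T_3 = 664.9 and 0.7869 T_2 − 0.8329 T_3 = -448.5.
Solving simultaneously: T_2 = 321.9 N, T_3 = 842.6 N.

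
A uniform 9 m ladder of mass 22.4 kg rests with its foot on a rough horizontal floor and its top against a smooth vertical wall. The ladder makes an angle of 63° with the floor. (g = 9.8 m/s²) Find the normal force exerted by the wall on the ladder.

N_wall ≈ 55.9 N

Torques about the foot: N_wall · 9 sin 63° = 22.4×9.8×4.5 cos 63° → N_wall = 55.926 N.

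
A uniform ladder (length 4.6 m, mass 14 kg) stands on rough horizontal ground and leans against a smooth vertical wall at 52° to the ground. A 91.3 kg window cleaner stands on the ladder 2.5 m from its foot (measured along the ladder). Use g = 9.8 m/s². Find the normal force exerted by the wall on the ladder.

N_wall ≈ 434 N

Torques about the foot: N_wall · 4.6 sin 52° = 14×9.8×2.3 cos 52° + 91.3×9.8×2.5 cos 52° → N_wall = 433.51 N.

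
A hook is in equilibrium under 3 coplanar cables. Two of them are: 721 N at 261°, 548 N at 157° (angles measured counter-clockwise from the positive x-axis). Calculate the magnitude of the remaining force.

Sum the known components: ΣF_x = -617.2 N, ΣF_y = -498 N.
For equilibrium the remaining force must supply (−ΣF_x, −ΣF_y) = (617.2, 498) N.
Magnitude = √((617.2)² + (498)²) = 793.1 N; direction = atan2(498, 617.2) = 38.9°.

F ≈ 793 N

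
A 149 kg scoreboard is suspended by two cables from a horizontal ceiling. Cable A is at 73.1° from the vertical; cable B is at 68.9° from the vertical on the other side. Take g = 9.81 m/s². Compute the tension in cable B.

Angles from the horizontal: cable A is 90° − 73.1° = 16.9°, cable B is 90° − 68.9° = 21.1°.
Weight W = 149 × 9.81 = 1462 N acts straight down.
Horizontal: T_A cos 16.9° = T_B cos 21.1°  →  T_A = 0.9751 T_B.
Vertical: T_A sin 16.9° + T_B sin 21.1° = 1462.
Substituting the horizontal relation into the vertical equation gives 0.6434 T_B = 1462, so T_B = 2272 N.

T_B ≈ 2270 N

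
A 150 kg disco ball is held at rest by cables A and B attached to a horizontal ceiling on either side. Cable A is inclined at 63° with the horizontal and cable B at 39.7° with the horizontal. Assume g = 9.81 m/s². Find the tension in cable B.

T_B ≈ 685 N

Weight W = 150 × 9.81 = 1472 N acts straight down.
Horizontal: T_A cos 63° = T_B cos 39.7°  →  T_A = 1.695 T_B.
Vertical: T_A sin 63° + T_B sin 39.7° = 1472.
Substituting the horizontal relation into the vertical equation gives 2.149 T_B = 1472, so T_B = 684.8 N.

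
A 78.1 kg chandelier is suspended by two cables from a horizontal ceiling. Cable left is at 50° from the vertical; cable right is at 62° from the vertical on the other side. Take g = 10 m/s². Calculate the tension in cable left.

T_left ≈ 744 N

Angles from the horizontal: cable left is 90° − 50° = 40°, cable right is 90° − 62° = 28°.
Weight W = 78.1 × 10 = 781 N acts straight down.
Horizontal: T_left cos 40° = T_right cos 28°  →  T_right = 0.8676 T_left.
Vertical: T_left sin 40° + T_right sin 28° = 781.
Substituting the horizontal relation into the vertical equation gives 1.05 T_left = 781, so T_left = 743.7 N.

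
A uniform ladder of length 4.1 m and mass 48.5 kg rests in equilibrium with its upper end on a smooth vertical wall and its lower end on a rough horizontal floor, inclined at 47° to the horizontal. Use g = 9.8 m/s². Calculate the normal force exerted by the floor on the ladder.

ΣF_y = 0: N_floor = 48.5×9.8 = 475.3 N.

N_floor ≈ 475 N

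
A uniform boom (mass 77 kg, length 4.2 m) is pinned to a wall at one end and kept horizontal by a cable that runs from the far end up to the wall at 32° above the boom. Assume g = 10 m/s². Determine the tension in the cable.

T ≈ 727 N

Take torques about the hinge: T sin 32° · 4.2 = 77×10×2.1 = 1617 N·m.
So T = 1617 / (0.5299 × 4.2) = 726.53 N.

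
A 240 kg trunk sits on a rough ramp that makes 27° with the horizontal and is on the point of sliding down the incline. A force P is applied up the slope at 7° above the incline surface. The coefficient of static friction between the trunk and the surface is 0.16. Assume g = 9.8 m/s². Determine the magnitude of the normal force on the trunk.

On the verge of sliding down the incline, friction equals μN and acts up the slope.
Perpendicular: N + P sin 7° = W cos 27° = 2096 N.
Along incline: P cos 7° + μN = W sin 27° with W sin 27° = 1068 N.
Solving the pair for P and N: P = 752.8 N, N = 2004 N (and f = μN = 320.6 N).

N ≈ 2000 N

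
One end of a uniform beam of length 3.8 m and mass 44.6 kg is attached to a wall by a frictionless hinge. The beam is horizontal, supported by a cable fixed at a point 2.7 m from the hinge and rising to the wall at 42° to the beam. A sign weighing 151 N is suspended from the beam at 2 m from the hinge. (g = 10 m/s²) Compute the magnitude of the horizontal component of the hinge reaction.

Take torques about the hinge: T sin 42° · 2.7 = 44.6×10×1.9 + 151×2 = 1149.4 N·m.
So T = 1149.4 / (0.6691 × 2.7) = 636.2 N.
ΣF_x = 0: H_x = T cos 42° = 472.79 N.

H_x ≈ 473 N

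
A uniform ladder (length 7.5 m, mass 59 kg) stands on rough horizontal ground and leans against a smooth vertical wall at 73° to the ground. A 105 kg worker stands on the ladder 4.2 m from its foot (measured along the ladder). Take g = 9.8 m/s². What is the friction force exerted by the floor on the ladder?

f ≈ 265 N

Torques about the foot: N_wall · 7.5 sin 73° = 59×9.8×3.75 cos 73° + 105×9.8×4.2 cos 73° → N_wall = 264.56 N.
ΣF_x = 0: f_floor = N_wall = 264.56 N.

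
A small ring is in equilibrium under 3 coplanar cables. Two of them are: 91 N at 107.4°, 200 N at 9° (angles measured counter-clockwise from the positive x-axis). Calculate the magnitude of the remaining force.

Sum the known components: ΣF_x = 170.3 N, ΣF_y = 118.1 N.
For equilibrium the remaining force must supply (−ΣF_x, −ΣF_y) = (-170.3, -118.1) N.
Magnitude = √((-170.3)² + (-118.1)²) = 207.3 N; direction = atan2(-118.1, -170.3) = 214.7°.

F ≈ 207 N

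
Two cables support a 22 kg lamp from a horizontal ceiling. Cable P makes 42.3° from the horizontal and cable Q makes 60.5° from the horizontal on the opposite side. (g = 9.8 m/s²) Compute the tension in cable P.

Weight W = 22 × 9.8 = 215.6 N acts straight down.
Horizontal: T_P cos 42.3° = T_Q cos 60.5°  →  T_Q = 1.502 T_P.
Vertical: T_P sin 42.3° + T_Q sin 60.5° = 215.6.
Substituting the horizontal relation into the vertical equation gives 1.98 T_P = 215.6, so T_P = 108.9 N.

T_P ≈ 109 N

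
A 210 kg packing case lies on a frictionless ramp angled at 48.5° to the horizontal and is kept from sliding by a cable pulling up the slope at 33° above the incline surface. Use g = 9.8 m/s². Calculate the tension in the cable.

T ≈ 1840 N

Take axes along and perpendicular to the incline. Weight components: W sin 48.5° = 1541 N down-slope, W cos 48.5° = 1364 N into the surface.
Along incline: T cos 33° = W sin 48.5° → T = 1838 N.
Perpendicular: N = W cos 48.5° − T sin 33° = 362.7 N.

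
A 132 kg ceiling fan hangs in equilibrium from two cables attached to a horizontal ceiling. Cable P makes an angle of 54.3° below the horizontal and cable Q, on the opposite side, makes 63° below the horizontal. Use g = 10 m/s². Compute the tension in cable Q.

Weight W = 132 × 10 = 1320 N acts straight down.
Horizontal: T_P cos 54.3° = T_Q cos 63°  →  T_P = 0.778 T_Q.
Vertical: T_P sin 54.3° + T_Q sin 63° = 1320.
Substituting the horizontal relation into the vertical equation gives 1.523 T_Q = 1320, so T_Q = 866.8 N.

T_Q ≈ 867 N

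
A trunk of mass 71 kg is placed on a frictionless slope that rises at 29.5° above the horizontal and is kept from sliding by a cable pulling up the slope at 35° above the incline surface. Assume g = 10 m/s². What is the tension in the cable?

T ≈ 427 N

Take axes along and perpendicular to the incline. Weight components: W sin 29.5° = 349.6 N down-slope, W cos 29.5° = 618 N into the surface.
Along incline: T cos 35° = W sin 29.5° → T = 426.8 N.
Perpendicular: N = W cos 29.5° − T sin 35° = 373.1 N.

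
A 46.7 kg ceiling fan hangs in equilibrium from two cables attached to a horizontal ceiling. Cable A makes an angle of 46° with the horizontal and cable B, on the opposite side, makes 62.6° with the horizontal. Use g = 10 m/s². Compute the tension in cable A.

T_A ≈ 227 N

Weight W = 46.7 × 10 = 467 N acts straight down.
Horizontal: T_A cos 46° = T_B cos 62.6°  →  T_B = 1.509 T_A.
Vertical: T_A sin 46° + T_B sin 62.6° = 467.
Substituting the horizontal relation into the vertical equation gives 2.059 T_A = 467, so T_A = 226.8 N.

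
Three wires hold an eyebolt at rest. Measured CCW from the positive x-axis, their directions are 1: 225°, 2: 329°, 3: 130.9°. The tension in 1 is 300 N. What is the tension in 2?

T_2 ≈ 963 N

Resolve: ΣF_x = 300 cos 225° + T_2 cos 329° + T_3 cos 130.9° = 0.
        ΣF_y = 300 sin 225° + T_2 sin 329° + T_3 sin 130.9° = 0.
The known terms sum to (-212.1, -212.1) N, so 0.8572 T_2 − 0.6547 T_3 = 212.1 and -0.5150 T_2 + 0.7559 T_3 = 212.1.
Solving simultaneously: T_2 = 963.2 N, T_3 = 937 N.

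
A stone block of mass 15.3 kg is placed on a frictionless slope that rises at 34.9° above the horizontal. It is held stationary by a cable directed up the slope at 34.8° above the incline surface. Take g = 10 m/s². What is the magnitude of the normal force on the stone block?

N ≈ 64.6 N

Take axes along and perpendicular to the incline. Weight components: W sin 34.9° = 87.54 N down-slope, W cos 34.9° = 125.5 N into the surface.
Along incline: T cos 34.8° = W sin 34.9° → T = 106.6 N.
Perpendicular: N = W cos 34.9° − T sin 34.8° = 64.64 N.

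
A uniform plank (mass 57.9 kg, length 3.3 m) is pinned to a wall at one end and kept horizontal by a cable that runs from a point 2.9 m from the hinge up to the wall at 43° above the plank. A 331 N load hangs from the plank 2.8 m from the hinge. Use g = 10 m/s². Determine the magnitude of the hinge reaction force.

|H| ≈ 743 N

Take torques about the hinge: T sin 43° · 2.9 = 57.9×10×1.65 + 331×2.8 = 1882.1 N·m.
So T = 1882.1 / (0.6820 × 2.9) = 951.64 N.
ΣF_x = 0: H_x = T cos 43° = 695.99 N.
ΣF_y = 0: H_y = (57.9×10 + 331) − T sin 43° = 910 − 649.02 = 260.98 N.
|H| = √(H_x² + H_y²) = √((695.99)² + (260.98)²) = 743.31 N.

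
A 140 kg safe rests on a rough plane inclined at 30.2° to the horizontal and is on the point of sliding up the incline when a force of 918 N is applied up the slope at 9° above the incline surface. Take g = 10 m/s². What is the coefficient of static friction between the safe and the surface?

On the verge of sliding up the incline, friction is at its maximum μN and acts down the slope.
Perpendicular to incline: N = W cos 30.2° − P sin 9° = 1210 − 143.6 = 1066 N.
Along incline: P cos 9° − μN = W sin 30.2° → μ = −(W sin 30.2° − P cos 9°) / N = 0.1899.

μ ≈ 0.190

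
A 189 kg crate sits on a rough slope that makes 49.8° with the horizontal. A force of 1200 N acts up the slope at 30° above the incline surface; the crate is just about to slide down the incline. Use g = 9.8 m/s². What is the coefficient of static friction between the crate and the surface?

On the verge of sliding down the incline, friction is at its maximum μN and acts up the slope.
Perpendicular to incline: N = W cos 49.8° − P sin 30° = 1196 − 600 = 595.5 N.
Along incline: P cos 30° + μN = W sin 49.8° → μ = (W sin 49.8° − P cos 30°) / N = 0.6305.

μ ≈ 0.630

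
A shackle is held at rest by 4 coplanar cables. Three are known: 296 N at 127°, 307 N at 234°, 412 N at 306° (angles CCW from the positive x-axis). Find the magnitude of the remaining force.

F ≈ 364 N

Sum the known components: ΣF_x = -116.4 N, ΣF_y = -345.3 N.
For equilibrium the remaining force must supply (−ΣF_x, −ΣF_y) = (116.4, 345.3) N.
Magnitude = √((116.4)² + (345.3)²) = 364.4 N; direction = atan2(345.3, 116.4) = 71.4°.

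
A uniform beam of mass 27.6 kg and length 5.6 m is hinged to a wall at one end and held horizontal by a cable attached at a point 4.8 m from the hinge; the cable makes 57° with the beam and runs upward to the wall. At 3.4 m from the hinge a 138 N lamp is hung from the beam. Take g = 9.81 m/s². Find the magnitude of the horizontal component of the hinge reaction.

H_x ≈ 166 N

Take torques about the hinge: T sin 57° · 4.8 = 27.6×9.81×2.8 + 138×3.4 = 1227.3 N·m.
So T = 1227.3 / (0.8387 × 4.8) = 304.88 N.
ΣF_x = 0: H_x = T cos 57° = 166.05 N.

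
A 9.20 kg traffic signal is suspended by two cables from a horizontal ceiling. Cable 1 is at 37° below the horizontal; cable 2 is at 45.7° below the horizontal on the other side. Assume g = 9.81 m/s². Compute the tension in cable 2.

Weight W = 9.20 × 9.81 = 90.25 N acts straight down.
Horizontal: T_1 cos 37° = T_2 cos 45.7°  →  T_1 = 0.8745 T_2.
Vertical: T_1 sin 37° + T_2 sin 45.7° = 90.25.
Substituting the horizontal relation into the vertical equation gives 1.242 T_2 = 90.25, so T_2 = 72.67 N.

T_2 ≈ 72.7 N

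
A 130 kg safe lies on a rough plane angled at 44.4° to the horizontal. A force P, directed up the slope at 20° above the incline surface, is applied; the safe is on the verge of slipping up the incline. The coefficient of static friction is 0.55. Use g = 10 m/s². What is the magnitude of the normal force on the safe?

N ≈ 498 N

On the verge of sliding up the incline, friction equals μN and acts down the slope.
Perpendicular: N + P sin 20° = W cos 44.4° = 928.8 N.
Along incline: P cos 20° = W sin 44.4° + μN  with W sin 44.4° = 909.6 N.
Solving the pair for P and N: P = 1259 N, N = 498.1 N (and f = μN = 273.9 N).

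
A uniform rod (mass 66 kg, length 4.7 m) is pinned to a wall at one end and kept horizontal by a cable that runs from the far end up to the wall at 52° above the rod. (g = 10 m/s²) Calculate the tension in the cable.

T ≈ 419 N

Take torques about the hinge: T sin 52° · 4.7 = 66×10×2.35 = 1551 N·m.
So T = 1551 / (0.7880 × 4.7) = 418.78 N.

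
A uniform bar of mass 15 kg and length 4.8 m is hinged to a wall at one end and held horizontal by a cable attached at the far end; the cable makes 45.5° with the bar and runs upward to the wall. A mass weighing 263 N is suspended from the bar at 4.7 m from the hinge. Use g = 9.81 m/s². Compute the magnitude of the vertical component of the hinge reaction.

|H_y| ≈ 79.1 N

Take torques about the hinge: T sin 45.5° · 4.8 = 15×9.81×2.4 + 263×4.7 = 1589.3 N·m.
So T = 1589.3 / (0.7133 × 4.8) = 464.21 N.
ΣF_y = 0: H_y = (15×9.81 + 263) − T sin 45.5° = 410.15 − 331.1 = 79.054 N.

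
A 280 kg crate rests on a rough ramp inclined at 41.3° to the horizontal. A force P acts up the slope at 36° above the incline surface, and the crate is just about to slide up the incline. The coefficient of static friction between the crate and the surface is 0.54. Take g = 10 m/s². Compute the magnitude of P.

On the verge of sliding up the incline, friction equals μN and acts down the slope.
Perpendicular: N + P sin 36° = W cos 41.3° = 2104 N.
Along incline: P cos 36° = W sin 41.3° + μN  with W sin 41.3° = 1848 N.
Solving the pair for P and N: P = 2649 N, N = 546.5 N (and f = μN = 295.1 N).

P ≈ 2650 N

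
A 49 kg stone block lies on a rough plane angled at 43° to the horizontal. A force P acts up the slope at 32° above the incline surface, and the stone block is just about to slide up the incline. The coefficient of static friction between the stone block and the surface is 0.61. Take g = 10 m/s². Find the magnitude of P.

P ≈ 472 N

On the verge of sliding up the incline, friction equals μN and acts down the slope.
Perpendicular: N + P sin 32° = W cos 43° = 358.4 N.
Along incline: P cos 32° = W sin 43° + μN  with W sin 43° = 334.2 N.
Solving the pair for P and N: P = 471.9 N, N = 108.3 N (and f = μN = 66.05 N).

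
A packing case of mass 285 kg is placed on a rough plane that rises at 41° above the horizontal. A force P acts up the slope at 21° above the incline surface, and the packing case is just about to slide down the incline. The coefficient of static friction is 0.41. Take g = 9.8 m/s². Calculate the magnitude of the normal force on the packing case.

N ≈ 1670 N

On the verge of sliding down the incline, friction equals μN and acts up the slope.
Perpendicular: N + P sin 21° = W cos 41° = 2108 N.
Along incline: P cos 21° + μN = W sin 41° with W sin 41° = 1832 N.
Solving the pair for P and N: P = 1231 N, N = 1667 N (and f = μN = 683.4 N).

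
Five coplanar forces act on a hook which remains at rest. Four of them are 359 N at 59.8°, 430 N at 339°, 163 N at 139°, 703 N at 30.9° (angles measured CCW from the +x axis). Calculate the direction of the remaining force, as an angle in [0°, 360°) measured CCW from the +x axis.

θ ≈ 210°

Sum the known components: ΣF_x = 1062 N, ΣF_y = 624.1 N.
For equilibrium the remaining force must supply (−ΣF_x, −ΣF_y) = (-1062, -624.1) N.
Magnitude = √((-1062)² + (-624.1)²) = 1232 N; direction = atan2(-624.1, -1062) = 210.4°.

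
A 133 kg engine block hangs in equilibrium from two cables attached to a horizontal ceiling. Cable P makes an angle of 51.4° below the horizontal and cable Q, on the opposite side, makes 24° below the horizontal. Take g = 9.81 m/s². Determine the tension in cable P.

T_P ≈ 1230 N

Weight W = 133 × 9.81 = 1305 N acts straight down.
Horizontal: T_P cos 51.4° = T_Q cos 24°  →  T_Q = 0.6829 T_P.
Vertical: T_P sin 51.4° + T_Q sin 24° = 1305.
Substituting the horizontal relation into the vertical equation gives 1.059 T_P = 1305, so T_P = 1232 N.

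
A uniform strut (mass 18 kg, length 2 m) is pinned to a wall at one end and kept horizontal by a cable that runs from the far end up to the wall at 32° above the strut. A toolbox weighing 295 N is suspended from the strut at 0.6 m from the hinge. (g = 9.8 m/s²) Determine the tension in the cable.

T ≈ 333 N

Take torques about the hinge: T sin 32° · 2 = 18×9.8×1 + 295×0.6 = 353.4 N·m.
So T = 353.4 / (0.5299 × 2) = 333.45 N.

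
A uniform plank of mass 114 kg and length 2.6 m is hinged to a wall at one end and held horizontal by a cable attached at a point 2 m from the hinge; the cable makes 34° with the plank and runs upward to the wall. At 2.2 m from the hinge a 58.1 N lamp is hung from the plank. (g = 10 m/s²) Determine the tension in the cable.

Take torques about the hinge: T sin 34° · 2 = 114×10×1.3 + 58.1×2.2 = 1609.8 N·m.
So T = 1609.8 / (0.5592 × 2) = 1439.4 N.

T ≈ 1440 N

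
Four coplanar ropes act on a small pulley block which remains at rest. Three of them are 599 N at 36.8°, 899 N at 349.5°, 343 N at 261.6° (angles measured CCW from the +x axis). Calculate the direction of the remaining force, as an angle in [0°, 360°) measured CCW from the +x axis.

Sum the known components: ΣF_x = 1313 N, ΣF_y = -144.3 N.
For equilibrium the remaining force must supply (−ΣF_x, −ΣF_y) = (-1313, 144.3) N.
Magnitude = √((-1313)² + (144.3)²) = 1321 N; direction = atan2(144.3, -1313) = 173.7°.

θ ≈ 174°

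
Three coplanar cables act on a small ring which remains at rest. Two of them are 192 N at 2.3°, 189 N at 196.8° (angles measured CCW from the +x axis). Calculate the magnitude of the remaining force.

Sum the known components: ΣF_x = 10.91 N, ΣF_y = -46.92 N.
For equilibrium the remaining force must supply (−ΣF_x, −ΣF_y) = (-10.91, 46.92) N.
Magnitude = √((-10.91)² + (46.92)²) = 48.17 N; direction = atan2(46.92, -10.91) = 103.1°.

F ≈ 48.2 N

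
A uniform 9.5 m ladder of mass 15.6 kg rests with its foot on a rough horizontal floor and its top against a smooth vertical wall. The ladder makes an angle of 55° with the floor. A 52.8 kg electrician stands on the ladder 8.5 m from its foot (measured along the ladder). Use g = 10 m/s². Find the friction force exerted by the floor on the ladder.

f ≈ 385 N

Torques about the foot: N_wall · 9.5 sin 55° = 15.6×10×4.75 cos 55° + 52.8×10×8.5 cos 55° → N_wall = 385.41 N.
ΣF_x = 0: f_floor = N_wall = 385.41 N.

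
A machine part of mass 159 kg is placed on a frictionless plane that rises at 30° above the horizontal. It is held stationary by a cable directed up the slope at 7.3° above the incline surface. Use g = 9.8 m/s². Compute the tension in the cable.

Take axes along and perpendicular to the incline. Weight components: W sin 30° = 779.1 N down-slope, W cos 30° = 1349 N into the surface.
Along incline: T cos 7.3° = W sin 30° → T = 785.5 N.
Perpendicular: N = W cos 30° − T sin 7.3° = 1250 N.

T ≈ 785 N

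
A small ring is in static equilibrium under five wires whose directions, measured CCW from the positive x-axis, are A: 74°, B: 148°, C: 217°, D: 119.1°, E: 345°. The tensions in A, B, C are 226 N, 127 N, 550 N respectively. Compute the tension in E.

T_E ≈ 621 N

Resolve: ΣF_x = 226 cos 74° + 127 cos 148° + 550 cos 217° + T_D cos 119.1° + T_E cos 345° = 0.
        ΣF_y = 226 sin 74° + 127 sin 148° + 550 sin 217° + T_D sin 119.1° + T_E sin 345° = 0.
The known terms sum to (-484.7, -46.45) N, so -0.4863 T_D + 0.9659 T_E = 484.7 and 0.8738 T_D − 0.2588 T_E = 46.45.
Solving simultaneously: T_D = 237.2 N, T_E = 621.2 N.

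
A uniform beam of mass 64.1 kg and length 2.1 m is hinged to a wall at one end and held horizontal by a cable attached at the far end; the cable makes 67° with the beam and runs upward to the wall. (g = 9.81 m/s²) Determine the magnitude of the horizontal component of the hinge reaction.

Take torques about the hinge: T sin 67° · 2.1 = 64.1×9.81×1.05 = 660.26 N·m.
So T = 660.26 / (0.9205 × 2.1) = 341.56 N.
ΣF_x = 0: H_x = T cos 67° = 133.46 N.

H_x ≈ 133 N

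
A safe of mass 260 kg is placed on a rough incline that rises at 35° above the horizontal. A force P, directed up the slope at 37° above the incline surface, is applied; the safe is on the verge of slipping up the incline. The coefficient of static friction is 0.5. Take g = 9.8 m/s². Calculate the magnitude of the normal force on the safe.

N ≈ 716 N

On the verge of sliding up the incline, friction equals μN and acts down the slope.
Perpendicular: N + P sin 37° = W cos 35° = 2087 N.
Along incline: P cos 37° = W sin 35° + μN  with W sin 35° = 1461 N.
Solving the pair for P and N: P = 2278 N, N = 716.1 N (and f = μN = 358 N).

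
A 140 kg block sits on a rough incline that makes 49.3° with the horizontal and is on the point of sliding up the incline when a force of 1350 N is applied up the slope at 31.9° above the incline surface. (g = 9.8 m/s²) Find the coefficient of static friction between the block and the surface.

μ ≈ 0.584

On the verge of sliding up the incline, friction is at its maximum μN and acts down the slope.
Perpendicular to incline: N = W cos 49.3° − P sin 31.9° = 894.7 − 713.4 = 181.3 N.
Along incline: P cos 31.9° − μN = W sin 49.3° → μ = −(W sin 49.3° − P cos 31.9°) / N = 0.5844.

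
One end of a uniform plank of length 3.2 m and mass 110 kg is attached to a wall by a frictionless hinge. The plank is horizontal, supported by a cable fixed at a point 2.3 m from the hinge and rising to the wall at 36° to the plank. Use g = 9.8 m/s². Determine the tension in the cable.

T ≈ 1280 N

Take torques about the hinge: T sin 36° · 2.3 = 110×9.8×1.6 = 1724.8 N·m.
So T = 1724.8 / (0.5878 × 2.3) = 1275.8 N.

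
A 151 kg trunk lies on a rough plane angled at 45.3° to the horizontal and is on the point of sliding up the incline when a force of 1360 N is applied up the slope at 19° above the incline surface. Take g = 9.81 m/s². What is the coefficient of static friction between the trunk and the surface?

On the verge of sliding up the incline, friction is at its maximum μN and acts down the slope.
Perpendicular to incline: N = W cos 45.3° − P sin 19° = 1042 − 442.8 = 599.2 N.
Along incline: P cos 19° − μN = W sin 45.3° → μ = −(W sin 45.3° − P cos 19°) / N = 0.3889.

μ ≈ 0.389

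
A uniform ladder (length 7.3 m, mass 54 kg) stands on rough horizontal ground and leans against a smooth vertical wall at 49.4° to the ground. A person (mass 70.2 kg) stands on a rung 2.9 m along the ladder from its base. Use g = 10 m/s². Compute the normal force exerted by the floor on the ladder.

ΣF_y = 0: N_floor = 54×10 + 70.2×10 = 1242 N.

N_floor ≈ 1240 N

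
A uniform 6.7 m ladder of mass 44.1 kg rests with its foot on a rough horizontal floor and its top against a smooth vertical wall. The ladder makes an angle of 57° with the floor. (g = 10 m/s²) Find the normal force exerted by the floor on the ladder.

N_floor ≈ 441 N

ΣF_y = 0: N_floor = 44.1×10 = 441 N.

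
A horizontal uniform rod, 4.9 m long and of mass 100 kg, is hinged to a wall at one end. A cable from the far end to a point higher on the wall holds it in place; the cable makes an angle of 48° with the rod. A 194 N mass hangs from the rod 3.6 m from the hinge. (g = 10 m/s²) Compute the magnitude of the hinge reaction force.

|H| ≈ 799 N

Take torques about the hinge: T sin 48° · 4.9 = 100×10×2.45 + 194×3.6 = 3148.4 N·m.
So T = 3148.4 / (0.7431 × 4.9) = 864.61 N.
ΣF_x = 0: H_x = T cos 48° = 578.54 N.
ΣF_y = 0: H_y = (100×10 + 194) − T sin 48° = 1194 − 642.53 = 551.47 N.
|H| = √(H_x² + H_y²) = √((578.54)² + (551.47)²) = 799.26 N.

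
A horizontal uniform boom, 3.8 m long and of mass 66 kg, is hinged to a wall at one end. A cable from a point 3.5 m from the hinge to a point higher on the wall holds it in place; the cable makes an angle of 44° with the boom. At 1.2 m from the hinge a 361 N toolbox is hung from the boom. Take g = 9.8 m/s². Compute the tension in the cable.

Take torques about the hinge: T sin 44° · 3.5 = 66×9.8×1.9 + 361×1.2 = 1662.1 N·m.
So T = 1662.1 / (0.6947 × 3.5) = 683.63 N.

T ≈ 684 N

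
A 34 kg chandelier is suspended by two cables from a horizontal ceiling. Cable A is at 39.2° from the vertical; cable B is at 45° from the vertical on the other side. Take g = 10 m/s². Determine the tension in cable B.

T_B ≈ 216 N

Angles from the horizontal: cable A is 90° − 39.2° = 50.8°, cable B is 90° − 45° = 45°.
Weight W = 34 × 10 = 340 N acts straight down.
Horizontal: T_A cos 50.8° = T_B cos 45°  →  T_A = 1.119 T_B.
Vertical: T_A sin 50.8° + T_B sin 45° = 340.
Substituting the horizontal relation into the vertical equation gives 1.574 T_B = 340, so T_B = 216 N.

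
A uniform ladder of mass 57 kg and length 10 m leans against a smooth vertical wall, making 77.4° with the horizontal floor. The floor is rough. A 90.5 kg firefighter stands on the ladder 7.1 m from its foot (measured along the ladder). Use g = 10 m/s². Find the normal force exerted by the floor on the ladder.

N_floor ≈ 1480 N

ΣF_y = 0: N_floor = 57×10 + 90.5×10 = 1475 N.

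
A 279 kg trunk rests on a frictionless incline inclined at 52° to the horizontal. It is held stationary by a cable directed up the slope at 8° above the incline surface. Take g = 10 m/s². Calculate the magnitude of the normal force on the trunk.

N ≈ 1410 N

Take axes along and perpendicular to the incline. Weight components: W sin 52° = 2199 N down-slope, W cos 52° = 1718 N into the surface.
Along incline: T cos 8° = W sin 52° → T = 2220 N.
Perpendicular: N = W cos 52° − T sin 8° = 1409 N.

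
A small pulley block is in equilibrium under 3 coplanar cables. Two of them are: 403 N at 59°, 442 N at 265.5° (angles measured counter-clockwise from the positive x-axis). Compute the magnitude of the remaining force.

Sum the known components: ΣF_x = 172.9 N, ΣF_y = -95.2 N.
For equilibrium the remaining force must supply (−ΣF_x, −ΣF_y) = (-172.9, 95.2) N.
Magnitude = √((-172.9)² + (95.2)²) = 197.4 N; direction = atan2(95.2, -172.9) = 151.2°.

F ≈ 197 N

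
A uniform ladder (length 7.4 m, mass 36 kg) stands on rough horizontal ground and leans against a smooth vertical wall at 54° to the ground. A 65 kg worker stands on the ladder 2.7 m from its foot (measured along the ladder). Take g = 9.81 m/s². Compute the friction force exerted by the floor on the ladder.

Torques about the foot: N_wall · 7.4 sin 54° = 36×9.81×3.7 cos 54° + 65×9.81×2.7 cos 54° → N_wall = 297.33 N.
ΣF_x = 0: f_floor = N_wall = 297.33 N.

f ≈ 297 N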